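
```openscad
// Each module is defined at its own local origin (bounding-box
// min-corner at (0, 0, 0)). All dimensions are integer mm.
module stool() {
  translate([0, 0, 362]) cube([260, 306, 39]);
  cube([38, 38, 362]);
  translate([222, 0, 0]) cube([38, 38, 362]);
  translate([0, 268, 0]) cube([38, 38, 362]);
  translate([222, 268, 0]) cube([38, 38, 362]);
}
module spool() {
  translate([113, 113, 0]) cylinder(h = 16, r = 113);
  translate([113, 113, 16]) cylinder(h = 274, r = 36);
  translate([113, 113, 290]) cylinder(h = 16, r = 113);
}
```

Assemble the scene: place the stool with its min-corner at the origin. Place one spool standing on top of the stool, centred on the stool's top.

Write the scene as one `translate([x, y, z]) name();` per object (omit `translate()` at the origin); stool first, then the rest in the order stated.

stool();
translate([17, 40, 401]) spool();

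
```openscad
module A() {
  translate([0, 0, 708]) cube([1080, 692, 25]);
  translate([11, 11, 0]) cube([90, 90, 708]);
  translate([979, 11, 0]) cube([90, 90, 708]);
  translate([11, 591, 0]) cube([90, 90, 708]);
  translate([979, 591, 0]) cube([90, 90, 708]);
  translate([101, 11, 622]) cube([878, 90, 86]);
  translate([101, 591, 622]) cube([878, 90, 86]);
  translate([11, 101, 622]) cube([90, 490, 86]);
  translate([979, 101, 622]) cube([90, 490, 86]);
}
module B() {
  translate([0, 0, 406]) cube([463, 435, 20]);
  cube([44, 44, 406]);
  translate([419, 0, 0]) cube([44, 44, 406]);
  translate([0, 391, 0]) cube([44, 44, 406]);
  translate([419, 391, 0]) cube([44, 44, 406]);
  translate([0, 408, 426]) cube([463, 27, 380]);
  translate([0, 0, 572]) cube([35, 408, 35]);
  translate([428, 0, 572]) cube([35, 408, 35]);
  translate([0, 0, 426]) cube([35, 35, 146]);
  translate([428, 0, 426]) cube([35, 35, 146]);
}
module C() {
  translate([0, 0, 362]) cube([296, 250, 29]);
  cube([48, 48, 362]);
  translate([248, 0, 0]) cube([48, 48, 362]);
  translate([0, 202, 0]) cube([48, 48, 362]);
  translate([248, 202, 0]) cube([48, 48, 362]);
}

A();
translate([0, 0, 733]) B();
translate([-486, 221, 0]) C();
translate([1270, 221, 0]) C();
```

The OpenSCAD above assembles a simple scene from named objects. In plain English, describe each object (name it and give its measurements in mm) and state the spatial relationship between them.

A is a rectangular dining table. The top is 1080×692×25 mm with its upper surface at z = 733 mm. It stands on four 90×90 mm square legs, each inset 11 mm from the nearest pair of top edges, running from the floor to the underside of the top. Four apron rails, 90 mm thick and 86 mm tall, run between adjacent legs with their top edges flush with the underside of the top and their outer faces flush with the legs' outer faces.

B is a chair: 463×435 mm seat, 20 mm thick, top at z = 426 mm, on four 44 mm square corner legs flush with the seat edges. A 27 mm thick backrest slab spans the full seat width, extending 380 mm above the seat top, its back face flush with the seat's +y edge. Two armrests of 35×35 mm section run along each side from the seat's front edge to the front of the backrest, top faces 181 mm above the seat top and outer faces flush with the seat's x-edges; a 35×35 mm post under the front of each armrest stands on the seat at the front corner.

C is a four-legged stool. The seat is a 296×250×29 mm slab whose top surface is at z = 391 mm; four square legs, each 48×48 mm in cross-section, run from the floor (z = 0) to the underside of the seat, each flush with a corner of the seat.

The chair is on top of the table. Two stools sit around the table at the −x, +x sides.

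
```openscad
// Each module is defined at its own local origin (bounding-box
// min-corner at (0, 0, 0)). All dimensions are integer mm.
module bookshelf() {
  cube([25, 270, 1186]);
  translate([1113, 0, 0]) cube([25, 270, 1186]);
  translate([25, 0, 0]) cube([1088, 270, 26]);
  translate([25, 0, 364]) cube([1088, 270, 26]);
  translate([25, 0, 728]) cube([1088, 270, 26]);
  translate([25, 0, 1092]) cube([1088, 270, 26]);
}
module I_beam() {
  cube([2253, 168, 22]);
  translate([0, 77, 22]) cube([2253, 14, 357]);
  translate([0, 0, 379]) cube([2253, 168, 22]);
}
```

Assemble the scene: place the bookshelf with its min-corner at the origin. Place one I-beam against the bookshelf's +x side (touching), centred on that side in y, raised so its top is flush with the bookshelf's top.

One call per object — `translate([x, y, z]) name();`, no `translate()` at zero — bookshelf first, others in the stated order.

bookshelf();
translate([1138, 51, 785]) I_beam();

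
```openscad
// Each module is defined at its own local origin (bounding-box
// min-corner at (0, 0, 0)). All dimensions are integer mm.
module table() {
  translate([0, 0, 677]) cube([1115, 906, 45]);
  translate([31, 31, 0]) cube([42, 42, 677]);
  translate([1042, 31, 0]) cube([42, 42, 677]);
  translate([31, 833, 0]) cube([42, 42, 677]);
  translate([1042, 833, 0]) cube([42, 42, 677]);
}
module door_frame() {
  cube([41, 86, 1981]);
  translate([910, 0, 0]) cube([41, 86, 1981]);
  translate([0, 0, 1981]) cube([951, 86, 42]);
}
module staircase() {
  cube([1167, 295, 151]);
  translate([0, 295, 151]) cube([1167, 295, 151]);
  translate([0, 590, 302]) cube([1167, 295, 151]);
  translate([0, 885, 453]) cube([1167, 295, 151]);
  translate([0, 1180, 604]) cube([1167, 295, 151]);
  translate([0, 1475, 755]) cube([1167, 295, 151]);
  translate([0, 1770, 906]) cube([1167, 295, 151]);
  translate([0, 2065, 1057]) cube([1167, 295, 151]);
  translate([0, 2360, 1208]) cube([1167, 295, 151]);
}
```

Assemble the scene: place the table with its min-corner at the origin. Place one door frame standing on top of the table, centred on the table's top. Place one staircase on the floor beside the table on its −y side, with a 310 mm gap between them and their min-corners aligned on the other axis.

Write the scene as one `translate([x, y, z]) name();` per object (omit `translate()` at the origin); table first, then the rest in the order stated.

table();
translate([82, 410, 722]) door_frame();
translate([0, -2965, 0]) staircase();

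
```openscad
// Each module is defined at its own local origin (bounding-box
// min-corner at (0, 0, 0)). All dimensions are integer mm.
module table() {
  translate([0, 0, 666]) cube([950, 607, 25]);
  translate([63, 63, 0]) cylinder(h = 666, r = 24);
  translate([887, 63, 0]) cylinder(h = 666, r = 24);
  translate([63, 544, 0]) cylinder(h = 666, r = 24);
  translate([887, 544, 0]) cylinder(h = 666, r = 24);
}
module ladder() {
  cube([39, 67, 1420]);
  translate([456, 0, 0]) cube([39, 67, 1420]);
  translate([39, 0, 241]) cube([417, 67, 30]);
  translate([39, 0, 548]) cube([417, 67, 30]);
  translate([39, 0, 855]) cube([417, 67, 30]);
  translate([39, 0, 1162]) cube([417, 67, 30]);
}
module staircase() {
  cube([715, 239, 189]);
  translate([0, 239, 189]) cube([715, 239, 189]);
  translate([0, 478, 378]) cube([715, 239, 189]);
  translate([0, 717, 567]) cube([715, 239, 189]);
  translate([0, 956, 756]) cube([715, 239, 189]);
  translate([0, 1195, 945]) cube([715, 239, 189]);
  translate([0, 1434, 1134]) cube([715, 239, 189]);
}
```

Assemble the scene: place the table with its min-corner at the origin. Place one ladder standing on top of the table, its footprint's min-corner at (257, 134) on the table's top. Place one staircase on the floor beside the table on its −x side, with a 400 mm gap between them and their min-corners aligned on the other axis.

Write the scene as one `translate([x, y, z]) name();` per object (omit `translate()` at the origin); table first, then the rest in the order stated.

table();
translate([257, 134, 691]) ladder();
translate([-1115, 0, 0]) staircase();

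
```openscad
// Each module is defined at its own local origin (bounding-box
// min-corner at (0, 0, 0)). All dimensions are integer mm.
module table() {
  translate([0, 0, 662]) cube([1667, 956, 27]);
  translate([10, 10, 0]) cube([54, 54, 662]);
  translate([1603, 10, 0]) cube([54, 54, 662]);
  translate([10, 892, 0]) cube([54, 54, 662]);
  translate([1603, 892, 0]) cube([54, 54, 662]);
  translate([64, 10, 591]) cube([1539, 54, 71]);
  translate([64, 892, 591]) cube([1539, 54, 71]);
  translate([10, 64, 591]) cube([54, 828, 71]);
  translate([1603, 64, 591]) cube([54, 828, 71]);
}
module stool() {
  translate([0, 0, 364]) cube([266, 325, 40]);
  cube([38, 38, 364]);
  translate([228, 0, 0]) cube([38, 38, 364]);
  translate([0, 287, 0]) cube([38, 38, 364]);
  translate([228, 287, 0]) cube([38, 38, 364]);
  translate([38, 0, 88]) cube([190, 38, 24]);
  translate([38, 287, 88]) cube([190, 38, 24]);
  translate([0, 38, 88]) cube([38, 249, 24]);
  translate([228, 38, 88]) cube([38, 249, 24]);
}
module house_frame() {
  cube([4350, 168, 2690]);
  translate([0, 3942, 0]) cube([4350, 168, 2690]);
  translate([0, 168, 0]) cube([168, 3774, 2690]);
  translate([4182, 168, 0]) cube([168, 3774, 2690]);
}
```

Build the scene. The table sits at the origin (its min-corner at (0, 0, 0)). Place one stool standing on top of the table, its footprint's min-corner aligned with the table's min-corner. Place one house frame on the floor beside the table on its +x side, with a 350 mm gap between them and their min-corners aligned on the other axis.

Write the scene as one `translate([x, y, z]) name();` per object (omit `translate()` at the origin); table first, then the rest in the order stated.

table();
translate([0, 0, 689]) stool();
translate([2017, 0, 0]) house_frame();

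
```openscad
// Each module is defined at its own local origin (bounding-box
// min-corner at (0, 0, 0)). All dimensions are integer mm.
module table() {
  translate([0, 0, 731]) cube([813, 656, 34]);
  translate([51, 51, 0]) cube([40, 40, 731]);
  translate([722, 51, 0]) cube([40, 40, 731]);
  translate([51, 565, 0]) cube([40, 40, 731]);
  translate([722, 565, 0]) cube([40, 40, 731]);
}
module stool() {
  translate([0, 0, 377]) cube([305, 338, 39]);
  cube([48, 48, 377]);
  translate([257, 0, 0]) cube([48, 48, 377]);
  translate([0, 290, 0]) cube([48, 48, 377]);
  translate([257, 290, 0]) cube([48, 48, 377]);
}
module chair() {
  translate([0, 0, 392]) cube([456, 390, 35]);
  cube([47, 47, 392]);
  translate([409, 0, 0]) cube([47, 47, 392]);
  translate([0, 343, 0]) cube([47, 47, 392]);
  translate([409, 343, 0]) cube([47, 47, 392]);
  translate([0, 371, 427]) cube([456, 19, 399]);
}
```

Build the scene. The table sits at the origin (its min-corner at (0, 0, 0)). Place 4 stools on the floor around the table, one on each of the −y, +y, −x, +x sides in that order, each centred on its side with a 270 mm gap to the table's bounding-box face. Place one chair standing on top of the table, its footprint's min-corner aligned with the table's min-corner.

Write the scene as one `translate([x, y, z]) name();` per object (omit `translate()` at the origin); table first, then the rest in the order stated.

table();
translate([254, -608, 0]) stool();
translate([254, 926, 0]) stool();
translate([-575, 159, 0]) stool();
translate([1083, 159, 0]) stool();
translate([0, 0, 765]) chair();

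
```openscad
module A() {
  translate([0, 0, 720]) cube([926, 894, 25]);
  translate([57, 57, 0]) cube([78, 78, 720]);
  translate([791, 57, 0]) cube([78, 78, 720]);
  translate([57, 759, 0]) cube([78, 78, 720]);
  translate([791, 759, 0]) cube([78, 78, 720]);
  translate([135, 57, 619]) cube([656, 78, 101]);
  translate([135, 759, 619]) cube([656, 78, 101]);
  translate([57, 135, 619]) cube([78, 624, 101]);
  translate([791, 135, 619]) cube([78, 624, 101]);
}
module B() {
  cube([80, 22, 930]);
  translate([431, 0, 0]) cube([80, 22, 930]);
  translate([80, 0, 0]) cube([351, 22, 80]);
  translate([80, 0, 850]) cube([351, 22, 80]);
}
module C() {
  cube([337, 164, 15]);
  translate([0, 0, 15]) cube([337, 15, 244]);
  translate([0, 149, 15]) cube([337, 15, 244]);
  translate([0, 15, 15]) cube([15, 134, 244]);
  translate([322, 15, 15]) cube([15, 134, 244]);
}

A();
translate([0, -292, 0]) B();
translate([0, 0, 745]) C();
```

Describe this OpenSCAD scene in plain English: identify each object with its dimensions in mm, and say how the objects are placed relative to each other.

A is a table: top 926 mm (x) × 894 mm (y), 25 mm thick, upper face at z = 745 mm, on four 78×78 mm square legs, each inset 57 mm from the nearest pair of top edges, running from z = 0 to the bottom of the top. Four apron rails, 78 mm thick and 101 mm tall, run between adjacent legs with their top edges flush with the underside of the top and their outer faces flush with the legs' outer faces.

B is a picture frame with a 351×770 mm rectangular opening (x by z) and a uniform 80 mm border on every side. Frame depth is 22 mm along y. It is built from two vertical stiles running the full outside height and two horizontal rails spanning the gap between the stiles.

C is an open storage box with external size 337×164×259 mm and wall thickness 15 mm (the base is also 15 mm thick). The base covers the whole footprint; the four walls stand on the base, with the y-facing walls full-width and the x-facing walls fitting between their inner faces.

The picture frame is on the floor beside the table on its −y side. The open box is on top of the table.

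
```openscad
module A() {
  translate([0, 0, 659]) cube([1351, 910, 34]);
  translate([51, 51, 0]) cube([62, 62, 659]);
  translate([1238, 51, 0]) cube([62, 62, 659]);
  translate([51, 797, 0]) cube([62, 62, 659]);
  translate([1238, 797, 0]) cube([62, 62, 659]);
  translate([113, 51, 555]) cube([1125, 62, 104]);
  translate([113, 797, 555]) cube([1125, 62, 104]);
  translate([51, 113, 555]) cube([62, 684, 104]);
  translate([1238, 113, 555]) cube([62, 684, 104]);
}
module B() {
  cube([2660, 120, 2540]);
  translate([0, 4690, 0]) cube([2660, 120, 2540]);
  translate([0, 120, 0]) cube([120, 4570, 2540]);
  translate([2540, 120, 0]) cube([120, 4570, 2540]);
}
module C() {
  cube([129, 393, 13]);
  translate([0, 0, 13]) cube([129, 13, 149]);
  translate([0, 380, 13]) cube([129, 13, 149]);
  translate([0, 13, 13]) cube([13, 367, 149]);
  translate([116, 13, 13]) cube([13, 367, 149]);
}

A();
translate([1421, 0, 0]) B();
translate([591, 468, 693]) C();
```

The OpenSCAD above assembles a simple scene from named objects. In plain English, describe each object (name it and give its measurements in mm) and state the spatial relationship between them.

A is a table: top 1351 mm (x) × 910 mm (y), 34 mm thick, upper face at z = 693 mm, on four 62×62 mm square legs, each inset 51 mm from the nearest pair of top edges, running from z = 0 to the bottom of the top. Four apron rails, 62 mm thick and 104 mm tall, run between adjacent legs with their top edges flush with the underside of the top and their outer faces flush with the legs' outer faces.

B is the wall frame of a small rectangular building: four walls, each 2540 mm tall and 120 mm thick, enclosing a footprint 2660 mm (x) by 4810 mm (y) outside-to-outside, with no floor or roof. The front and back walls (the −y and +y sides) span the full width; the two side walls fit between them.

C is an open-topped rectangular box: outside dimensions 129×393×162 mm, with a uniform wall and base thickness of 13 mm. The base is a full 129×393 slab on the floor; four walls sit on top of the base. The front and back walls (the −y and +y sides) span the full width; the two side walls fit between them.

The house frame is on the floor beside the table on its +x side. The open box is on top of the table.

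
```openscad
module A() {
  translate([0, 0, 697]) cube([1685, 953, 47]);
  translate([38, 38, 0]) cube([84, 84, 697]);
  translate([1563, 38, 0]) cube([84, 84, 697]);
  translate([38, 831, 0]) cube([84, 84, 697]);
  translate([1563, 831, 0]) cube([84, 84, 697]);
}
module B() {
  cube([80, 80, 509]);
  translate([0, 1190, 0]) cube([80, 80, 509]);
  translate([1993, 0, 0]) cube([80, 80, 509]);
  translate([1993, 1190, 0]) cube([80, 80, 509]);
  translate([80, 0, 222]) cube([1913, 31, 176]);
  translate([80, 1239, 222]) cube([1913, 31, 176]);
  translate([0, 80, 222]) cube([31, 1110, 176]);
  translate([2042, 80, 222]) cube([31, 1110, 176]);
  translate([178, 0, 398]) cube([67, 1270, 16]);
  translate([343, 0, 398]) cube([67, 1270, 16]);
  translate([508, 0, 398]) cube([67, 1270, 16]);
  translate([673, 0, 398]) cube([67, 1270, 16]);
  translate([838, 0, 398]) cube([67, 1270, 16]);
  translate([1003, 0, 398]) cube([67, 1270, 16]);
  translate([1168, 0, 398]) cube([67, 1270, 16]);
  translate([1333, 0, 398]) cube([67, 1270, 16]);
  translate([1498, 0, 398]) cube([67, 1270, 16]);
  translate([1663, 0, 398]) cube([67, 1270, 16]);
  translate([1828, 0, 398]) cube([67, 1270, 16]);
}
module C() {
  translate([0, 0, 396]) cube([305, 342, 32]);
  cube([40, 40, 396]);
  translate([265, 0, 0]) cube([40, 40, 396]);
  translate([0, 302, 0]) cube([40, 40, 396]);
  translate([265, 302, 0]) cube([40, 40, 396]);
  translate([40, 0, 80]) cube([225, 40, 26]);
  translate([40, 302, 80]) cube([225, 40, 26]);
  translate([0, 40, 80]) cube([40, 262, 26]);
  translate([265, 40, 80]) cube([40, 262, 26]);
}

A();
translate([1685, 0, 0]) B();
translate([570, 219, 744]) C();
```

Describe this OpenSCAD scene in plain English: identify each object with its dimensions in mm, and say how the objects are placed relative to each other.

A is a rectangular dining table. The top is 1685×953×47 mm with its upper surface at z = 744 mm. It stands on four 84×84 mm square legs, each inset 38 mm from the nearest pair of top edges, running from the floor to the underside of the top.

B is a bed frame 2073 mm long (x) by 1270 mm wide (y). Four 80×80 mm corner posts, 509 mm tall, at the corners of the footprint. Four rails of 31 mm thickness and 176 mm height run between adjacent posts with their undersides at z = 222 mm, their outer faces flush with the outside of the frame (the two x-running rails run between the posts' inner faces; the two y-running rails run between the posts' inner faces). 11 slats, each 67 mm wide (x) and 16 mm thick, lie across the top of the two x-running rails, running the full 1270 mm width of the frame in y; the slats are evenly spaced along x between the inner faces of the end posts with equal gaps (rounded down to the nearest mm) at the −x end and between each pair — any rounding remainder accumulates at the +x end.

C is a four-legged stool. The seat is 305×342 mm, 32 mm thick, top at z = 428 mm. It stands on four square legs, each 40×40 mm in cross-section, from z = 0 to the seat underside, each flush with a corner of the seat. Four stretchers, 40 mm wide and 26 mm tall, connect adjacent legs with their undersides at z = 80 mm, each running between the inner faces of the legs it joins and aligned with the legs' outer faces on the other axis.

The bed frame is against the table's +x side, with their −y faces flush. The stool is on top of the table.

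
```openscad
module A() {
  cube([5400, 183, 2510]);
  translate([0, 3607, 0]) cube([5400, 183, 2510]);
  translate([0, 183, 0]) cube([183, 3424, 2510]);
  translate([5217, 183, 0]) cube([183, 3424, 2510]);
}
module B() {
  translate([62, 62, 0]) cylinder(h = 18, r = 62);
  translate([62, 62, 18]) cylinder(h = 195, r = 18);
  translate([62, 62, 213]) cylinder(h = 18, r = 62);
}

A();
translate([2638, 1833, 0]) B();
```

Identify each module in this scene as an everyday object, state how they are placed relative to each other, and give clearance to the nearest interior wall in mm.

A is a house frame. B is a spool. The spool sits inside the house frame, centred. The clearance to the nearest interior wall is 1650 mm.

Clearances: x = 2455, y = 1650; minimum 1650 mm.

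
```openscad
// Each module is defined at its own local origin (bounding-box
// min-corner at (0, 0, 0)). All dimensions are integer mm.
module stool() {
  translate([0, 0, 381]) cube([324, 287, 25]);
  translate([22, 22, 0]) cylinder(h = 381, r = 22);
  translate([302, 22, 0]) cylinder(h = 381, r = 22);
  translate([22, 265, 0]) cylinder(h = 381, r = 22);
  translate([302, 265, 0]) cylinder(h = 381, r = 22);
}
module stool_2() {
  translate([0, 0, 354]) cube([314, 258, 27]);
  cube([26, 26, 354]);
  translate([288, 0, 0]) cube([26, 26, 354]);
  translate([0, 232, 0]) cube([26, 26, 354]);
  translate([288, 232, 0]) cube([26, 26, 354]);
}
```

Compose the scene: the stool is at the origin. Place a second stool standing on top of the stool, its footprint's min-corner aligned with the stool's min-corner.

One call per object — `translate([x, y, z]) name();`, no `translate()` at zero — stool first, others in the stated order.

stool();
translate([0, 0, 406]) stool_2();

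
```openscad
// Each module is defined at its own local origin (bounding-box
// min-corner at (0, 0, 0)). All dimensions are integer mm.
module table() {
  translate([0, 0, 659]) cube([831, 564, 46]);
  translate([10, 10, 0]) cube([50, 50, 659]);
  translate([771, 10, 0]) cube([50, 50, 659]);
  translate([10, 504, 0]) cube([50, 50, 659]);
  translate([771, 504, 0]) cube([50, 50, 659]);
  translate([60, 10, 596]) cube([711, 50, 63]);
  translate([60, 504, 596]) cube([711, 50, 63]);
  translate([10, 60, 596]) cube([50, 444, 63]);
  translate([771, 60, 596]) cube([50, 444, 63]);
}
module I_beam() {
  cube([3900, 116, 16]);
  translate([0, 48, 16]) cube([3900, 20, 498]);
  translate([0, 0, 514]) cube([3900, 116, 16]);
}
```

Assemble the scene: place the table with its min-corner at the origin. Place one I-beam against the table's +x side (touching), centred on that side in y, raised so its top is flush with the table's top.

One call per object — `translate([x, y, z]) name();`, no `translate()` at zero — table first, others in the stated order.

table();
translate([831, 224, 175]) I_beam();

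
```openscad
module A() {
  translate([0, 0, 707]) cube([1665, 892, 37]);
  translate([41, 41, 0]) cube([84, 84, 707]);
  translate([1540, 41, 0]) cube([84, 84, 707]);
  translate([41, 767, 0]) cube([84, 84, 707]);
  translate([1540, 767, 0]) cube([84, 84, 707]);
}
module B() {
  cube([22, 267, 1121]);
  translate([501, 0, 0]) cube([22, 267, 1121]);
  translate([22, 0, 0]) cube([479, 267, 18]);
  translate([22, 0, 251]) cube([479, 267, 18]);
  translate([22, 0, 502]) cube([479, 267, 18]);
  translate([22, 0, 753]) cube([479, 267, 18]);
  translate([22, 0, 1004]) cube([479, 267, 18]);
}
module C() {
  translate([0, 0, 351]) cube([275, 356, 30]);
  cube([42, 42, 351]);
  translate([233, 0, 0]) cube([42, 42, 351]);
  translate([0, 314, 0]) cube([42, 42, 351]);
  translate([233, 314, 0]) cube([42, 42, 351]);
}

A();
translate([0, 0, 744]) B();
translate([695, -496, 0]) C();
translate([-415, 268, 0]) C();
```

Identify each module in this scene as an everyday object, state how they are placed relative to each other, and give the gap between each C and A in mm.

A is a table. B is a bookshelf. C is a stool. The bookshelf is on top of the table. Two stools sit around the table at the −y, −x sides. The gap between each stool and the table is 140 mm.

Each stool's nearest face is 140 mm from the table's bounding box.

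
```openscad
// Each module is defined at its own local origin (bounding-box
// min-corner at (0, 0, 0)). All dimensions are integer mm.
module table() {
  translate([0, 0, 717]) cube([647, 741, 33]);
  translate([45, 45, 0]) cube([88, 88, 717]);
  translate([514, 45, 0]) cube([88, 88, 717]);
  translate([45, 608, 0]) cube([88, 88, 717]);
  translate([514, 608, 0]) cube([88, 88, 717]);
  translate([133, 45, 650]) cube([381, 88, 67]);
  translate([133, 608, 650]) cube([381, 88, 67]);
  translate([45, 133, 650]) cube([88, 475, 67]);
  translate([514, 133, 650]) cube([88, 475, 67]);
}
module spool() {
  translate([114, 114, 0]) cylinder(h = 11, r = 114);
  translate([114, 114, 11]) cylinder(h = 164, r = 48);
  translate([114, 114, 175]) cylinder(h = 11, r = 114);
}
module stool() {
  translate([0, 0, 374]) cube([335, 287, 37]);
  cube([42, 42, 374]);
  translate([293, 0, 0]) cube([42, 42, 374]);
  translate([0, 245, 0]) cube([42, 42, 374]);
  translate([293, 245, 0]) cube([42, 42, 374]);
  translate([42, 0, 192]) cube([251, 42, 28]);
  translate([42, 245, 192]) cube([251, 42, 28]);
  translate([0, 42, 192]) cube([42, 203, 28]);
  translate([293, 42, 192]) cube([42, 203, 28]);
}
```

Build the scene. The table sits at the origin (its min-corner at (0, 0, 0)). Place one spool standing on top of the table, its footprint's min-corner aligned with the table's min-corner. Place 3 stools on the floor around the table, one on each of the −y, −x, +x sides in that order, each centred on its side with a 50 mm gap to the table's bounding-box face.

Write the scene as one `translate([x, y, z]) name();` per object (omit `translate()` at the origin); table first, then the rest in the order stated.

table();
translate([0, 0, 750]) spool();
translate([156, -337, 0]) stool();
translate([-385, 227, 0]) stool();
translate([697, 227, 0]) stool();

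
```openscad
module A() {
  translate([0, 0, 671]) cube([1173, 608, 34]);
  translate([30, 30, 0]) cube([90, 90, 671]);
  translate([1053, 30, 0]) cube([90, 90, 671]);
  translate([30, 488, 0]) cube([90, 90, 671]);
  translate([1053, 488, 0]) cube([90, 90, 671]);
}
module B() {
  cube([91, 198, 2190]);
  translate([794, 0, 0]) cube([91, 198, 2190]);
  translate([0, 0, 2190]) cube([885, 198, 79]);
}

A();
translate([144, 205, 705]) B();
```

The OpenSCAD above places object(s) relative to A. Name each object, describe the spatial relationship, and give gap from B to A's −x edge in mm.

A is a table. B is a door frame. The door frame is on top of the table, centred. The gap from the door frame to the table's −x edge is 144 mm.

The door frame's min-x is at 144; the table's min-x is 0; gap = 144 mm.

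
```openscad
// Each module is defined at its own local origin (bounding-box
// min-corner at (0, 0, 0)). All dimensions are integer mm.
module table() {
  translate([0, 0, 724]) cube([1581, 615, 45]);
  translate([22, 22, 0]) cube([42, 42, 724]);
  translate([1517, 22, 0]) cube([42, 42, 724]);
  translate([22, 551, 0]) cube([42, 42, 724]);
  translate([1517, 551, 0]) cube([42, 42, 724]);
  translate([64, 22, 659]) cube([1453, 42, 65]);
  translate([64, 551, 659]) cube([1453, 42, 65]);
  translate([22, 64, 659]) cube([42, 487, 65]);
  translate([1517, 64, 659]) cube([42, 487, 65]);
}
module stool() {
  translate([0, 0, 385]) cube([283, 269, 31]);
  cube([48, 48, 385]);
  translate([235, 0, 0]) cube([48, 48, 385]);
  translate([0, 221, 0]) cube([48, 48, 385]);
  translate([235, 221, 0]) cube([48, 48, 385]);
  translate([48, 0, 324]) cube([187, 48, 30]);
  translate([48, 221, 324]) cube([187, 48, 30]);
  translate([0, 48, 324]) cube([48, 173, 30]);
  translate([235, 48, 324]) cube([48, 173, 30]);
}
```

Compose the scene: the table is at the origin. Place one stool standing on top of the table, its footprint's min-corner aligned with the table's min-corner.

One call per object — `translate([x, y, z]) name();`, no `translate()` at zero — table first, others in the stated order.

table();
translate([0, 0, 769]) stool();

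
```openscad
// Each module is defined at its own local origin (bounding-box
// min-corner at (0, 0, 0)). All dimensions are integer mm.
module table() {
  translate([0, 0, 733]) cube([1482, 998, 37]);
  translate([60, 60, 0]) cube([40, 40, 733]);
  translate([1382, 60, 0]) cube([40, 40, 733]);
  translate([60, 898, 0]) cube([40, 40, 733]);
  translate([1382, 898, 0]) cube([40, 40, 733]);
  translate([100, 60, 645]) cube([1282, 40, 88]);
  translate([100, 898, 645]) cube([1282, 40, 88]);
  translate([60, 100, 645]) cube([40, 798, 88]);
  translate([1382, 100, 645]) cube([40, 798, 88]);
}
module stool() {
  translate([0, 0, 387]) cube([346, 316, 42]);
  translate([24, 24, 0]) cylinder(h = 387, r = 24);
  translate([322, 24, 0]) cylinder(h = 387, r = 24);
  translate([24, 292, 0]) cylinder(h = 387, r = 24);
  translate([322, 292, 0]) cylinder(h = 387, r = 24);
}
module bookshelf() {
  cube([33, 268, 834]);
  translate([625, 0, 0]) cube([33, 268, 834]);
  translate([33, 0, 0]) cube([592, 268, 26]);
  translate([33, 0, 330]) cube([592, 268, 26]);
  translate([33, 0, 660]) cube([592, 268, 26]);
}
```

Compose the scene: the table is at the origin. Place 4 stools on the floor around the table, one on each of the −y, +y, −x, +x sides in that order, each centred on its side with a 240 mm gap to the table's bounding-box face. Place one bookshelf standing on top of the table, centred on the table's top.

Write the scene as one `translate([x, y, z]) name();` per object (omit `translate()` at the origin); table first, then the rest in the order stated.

table();
translate([568, -556, 0]) stool();
translate([568, 1238, 0]) stool();
translate([-586, 341, 0]) stool();
translate([1722, 341, 0]) stool();
translate([412, 365, 770]) bookshelf();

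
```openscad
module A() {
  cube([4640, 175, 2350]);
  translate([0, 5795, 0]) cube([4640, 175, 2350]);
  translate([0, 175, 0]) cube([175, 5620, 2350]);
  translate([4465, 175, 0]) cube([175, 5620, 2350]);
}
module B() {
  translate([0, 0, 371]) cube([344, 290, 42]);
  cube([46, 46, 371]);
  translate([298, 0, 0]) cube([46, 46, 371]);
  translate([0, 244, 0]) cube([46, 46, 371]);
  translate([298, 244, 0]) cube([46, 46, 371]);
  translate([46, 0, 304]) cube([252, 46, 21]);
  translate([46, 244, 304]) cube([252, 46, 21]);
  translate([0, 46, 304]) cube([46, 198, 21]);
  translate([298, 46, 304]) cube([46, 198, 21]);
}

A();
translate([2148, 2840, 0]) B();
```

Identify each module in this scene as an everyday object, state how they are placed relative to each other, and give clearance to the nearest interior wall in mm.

A is a house frame. B is a stool. The stool sits inside the house frame, centred. The clearance to the nearest interior wall is 1973 mm.

Clearances: x = 1973, y = 2665; minimum 1973 mm.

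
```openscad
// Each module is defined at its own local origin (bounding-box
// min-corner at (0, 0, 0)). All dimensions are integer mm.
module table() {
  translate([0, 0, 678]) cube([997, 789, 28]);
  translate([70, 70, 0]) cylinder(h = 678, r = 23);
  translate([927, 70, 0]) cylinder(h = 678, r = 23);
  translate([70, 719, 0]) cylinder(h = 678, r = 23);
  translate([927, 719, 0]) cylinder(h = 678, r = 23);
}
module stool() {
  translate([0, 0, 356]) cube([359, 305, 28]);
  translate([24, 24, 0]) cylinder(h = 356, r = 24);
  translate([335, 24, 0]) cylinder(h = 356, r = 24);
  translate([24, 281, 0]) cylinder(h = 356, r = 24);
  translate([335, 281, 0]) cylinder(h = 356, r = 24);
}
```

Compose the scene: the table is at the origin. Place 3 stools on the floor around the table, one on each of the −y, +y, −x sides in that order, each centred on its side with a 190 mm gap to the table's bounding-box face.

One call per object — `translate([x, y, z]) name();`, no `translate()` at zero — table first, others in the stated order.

table();
translate([319, -495, 0]) stool();
translate([319, 979, 0]) stool();
translate([-549, 242, 0]) stool();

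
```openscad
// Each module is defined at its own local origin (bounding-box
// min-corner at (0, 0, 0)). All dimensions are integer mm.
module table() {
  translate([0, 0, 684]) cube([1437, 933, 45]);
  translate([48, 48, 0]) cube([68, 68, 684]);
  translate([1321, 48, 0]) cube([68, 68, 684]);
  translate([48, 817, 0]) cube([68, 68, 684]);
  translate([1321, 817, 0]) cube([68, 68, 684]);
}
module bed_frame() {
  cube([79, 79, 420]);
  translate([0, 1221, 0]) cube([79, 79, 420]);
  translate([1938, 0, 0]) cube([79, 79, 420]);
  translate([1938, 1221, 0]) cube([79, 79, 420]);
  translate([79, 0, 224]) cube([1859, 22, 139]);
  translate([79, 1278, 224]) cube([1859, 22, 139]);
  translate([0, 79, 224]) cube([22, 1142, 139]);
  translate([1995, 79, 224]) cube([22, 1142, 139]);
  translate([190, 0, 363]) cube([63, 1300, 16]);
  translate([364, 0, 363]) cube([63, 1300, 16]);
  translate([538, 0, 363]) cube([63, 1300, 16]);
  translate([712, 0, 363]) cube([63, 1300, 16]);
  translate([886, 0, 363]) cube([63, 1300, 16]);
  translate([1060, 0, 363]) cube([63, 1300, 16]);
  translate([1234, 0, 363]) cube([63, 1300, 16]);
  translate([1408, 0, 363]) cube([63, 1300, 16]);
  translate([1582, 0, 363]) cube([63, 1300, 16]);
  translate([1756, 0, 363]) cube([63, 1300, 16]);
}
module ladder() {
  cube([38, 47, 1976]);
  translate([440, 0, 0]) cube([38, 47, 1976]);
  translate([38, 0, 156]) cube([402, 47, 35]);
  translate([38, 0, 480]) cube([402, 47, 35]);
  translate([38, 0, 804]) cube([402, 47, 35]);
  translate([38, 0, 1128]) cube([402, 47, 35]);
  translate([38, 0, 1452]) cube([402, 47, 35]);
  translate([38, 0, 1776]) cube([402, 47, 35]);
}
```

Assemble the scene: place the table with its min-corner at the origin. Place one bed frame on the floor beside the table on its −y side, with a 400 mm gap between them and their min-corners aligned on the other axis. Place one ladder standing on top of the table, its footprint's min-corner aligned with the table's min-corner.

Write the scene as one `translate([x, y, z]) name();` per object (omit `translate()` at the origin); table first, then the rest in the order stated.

table();
translate([0, -1700, 0]) bed_frame();
translate([0, 0, 729]) ladder();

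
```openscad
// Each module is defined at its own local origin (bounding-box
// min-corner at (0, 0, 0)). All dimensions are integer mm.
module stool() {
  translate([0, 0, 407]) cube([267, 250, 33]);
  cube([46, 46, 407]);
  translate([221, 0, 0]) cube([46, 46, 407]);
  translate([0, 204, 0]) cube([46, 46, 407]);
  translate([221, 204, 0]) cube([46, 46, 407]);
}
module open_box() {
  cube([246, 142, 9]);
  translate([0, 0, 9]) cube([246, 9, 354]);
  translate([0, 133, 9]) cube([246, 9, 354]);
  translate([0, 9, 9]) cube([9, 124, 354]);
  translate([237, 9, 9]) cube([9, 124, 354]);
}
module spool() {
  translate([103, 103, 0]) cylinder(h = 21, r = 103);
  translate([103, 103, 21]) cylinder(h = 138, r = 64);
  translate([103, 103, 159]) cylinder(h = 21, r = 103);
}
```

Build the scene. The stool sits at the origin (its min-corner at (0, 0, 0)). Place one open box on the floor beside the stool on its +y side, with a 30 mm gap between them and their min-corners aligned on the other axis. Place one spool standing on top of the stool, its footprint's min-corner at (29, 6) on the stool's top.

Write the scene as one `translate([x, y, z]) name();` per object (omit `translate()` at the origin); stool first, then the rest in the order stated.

stool();
translate([0, 280, 0]) open_box();
translate([29, 6, 440]) spool();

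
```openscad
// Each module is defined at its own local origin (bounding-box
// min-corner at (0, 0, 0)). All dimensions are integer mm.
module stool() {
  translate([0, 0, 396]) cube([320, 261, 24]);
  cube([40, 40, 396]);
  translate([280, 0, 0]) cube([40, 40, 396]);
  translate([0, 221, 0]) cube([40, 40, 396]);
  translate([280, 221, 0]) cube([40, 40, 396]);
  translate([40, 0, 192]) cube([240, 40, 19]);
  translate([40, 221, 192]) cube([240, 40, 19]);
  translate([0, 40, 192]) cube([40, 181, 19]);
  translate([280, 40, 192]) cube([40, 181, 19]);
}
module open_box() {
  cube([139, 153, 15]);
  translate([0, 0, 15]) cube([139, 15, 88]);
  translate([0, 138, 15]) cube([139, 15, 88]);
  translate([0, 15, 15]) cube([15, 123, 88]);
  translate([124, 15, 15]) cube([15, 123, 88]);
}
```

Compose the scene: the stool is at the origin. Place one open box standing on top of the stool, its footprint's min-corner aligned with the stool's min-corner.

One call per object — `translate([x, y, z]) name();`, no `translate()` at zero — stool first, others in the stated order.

stool();
translate([0, 0, 420]) open_box();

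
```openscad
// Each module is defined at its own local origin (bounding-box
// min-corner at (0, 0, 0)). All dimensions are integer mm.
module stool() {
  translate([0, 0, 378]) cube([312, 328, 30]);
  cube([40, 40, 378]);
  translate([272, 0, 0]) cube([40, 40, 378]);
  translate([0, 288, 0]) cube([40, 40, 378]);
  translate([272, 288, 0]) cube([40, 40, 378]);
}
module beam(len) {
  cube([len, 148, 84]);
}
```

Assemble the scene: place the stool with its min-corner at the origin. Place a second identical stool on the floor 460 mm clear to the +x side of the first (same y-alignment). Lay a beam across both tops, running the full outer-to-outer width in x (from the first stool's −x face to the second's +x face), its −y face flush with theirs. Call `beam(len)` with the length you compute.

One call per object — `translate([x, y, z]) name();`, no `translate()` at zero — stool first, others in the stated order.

stool();
translate([772, 0, 0]) stool();
translate([0, 0, 408]) beam(1084);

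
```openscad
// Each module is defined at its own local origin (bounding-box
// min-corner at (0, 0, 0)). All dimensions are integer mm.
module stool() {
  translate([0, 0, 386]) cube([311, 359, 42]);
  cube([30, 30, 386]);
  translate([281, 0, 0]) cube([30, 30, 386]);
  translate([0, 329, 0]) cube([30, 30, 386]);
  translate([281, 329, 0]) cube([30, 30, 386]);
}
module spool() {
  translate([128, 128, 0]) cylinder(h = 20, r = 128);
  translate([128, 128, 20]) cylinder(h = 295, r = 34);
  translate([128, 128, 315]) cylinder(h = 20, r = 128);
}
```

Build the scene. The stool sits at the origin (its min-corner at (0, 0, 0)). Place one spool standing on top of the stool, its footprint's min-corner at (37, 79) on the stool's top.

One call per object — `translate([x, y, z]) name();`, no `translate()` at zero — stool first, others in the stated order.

stool();
translate([37, 79, 428]) spool();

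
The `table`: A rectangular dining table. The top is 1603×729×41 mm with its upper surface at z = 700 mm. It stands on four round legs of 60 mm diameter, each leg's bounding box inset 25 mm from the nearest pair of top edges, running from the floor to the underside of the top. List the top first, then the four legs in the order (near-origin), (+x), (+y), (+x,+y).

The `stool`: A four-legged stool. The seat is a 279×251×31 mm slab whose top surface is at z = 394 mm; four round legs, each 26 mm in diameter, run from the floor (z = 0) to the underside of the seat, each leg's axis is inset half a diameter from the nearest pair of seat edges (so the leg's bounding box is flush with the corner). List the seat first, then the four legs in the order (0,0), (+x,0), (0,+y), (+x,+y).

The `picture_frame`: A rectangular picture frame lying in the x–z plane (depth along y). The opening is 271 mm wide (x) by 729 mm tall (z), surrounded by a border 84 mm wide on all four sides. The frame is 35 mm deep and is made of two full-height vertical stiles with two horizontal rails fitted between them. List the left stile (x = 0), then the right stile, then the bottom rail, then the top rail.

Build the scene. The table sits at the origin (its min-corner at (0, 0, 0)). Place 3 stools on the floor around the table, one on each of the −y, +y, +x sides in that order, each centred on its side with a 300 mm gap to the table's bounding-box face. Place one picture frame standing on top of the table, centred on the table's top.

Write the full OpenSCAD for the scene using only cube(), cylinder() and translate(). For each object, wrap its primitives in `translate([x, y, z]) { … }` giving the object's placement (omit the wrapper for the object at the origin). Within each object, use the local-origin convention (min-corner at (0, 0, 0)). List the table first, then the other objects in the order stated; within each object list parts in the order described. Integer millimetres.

translate([0, 0, 659]) cube([1603, 729, 41]);
translate([55, 55, 0]) cylinder(h = 659, r = 30);
translate([1548, 55, 0]) cylinder(h = 659, r = 30);
translate([55, 674, 0]) cylinder(h = 659, r = 30);
translate([1548, 674, 0]) cylinder(h = 659, r = 30);
translate([662, -551, 0]) {
  translate([0, 0, 363]) cube([279, 251, 31]);
  translate([13, 13, 0]) cylinder(h = 363, r = 13);
  translate([266, 13, 0]) cylinder(h = 363, r = 13);
  translate([13, 238, 0]) cylinder(h = 363, r = 13);
  translate([266, 238, 0]) cylinder(h = 363, r = 13);
}
translate([662, 1029, 0]) {
  translate([0, 0, 363]) cube([279, 251, 31]);
  translate([13, 13, 0]) cylinder(h = 363, r = 13);
  translate([266, 13, 0]) cylinder(h = 363, r = 13);
  translate([13, 238, 0]) cylinder(h = 363, r = 13);
  translate([266, 238, 0]) cylinder(h = 363, r = 13);
}
translate([1903, 239, 0]) {
  translate([0, 0, 363]) cube([279, 251, 31]);
  translate([13, 13, 0]) cylinder(h = 363, r = 13);
  translate([266, 13, 0]) cylinder(h = 363, r = 13);
  translate([13, 238, 0]) cylinder(h = 363, r = 13);
  translate([266, 238, 0]) cylinder(h = 363, r = 13);
}
translate([582, 347, 700]) {
  cube([84, 35, 897]);
  translate([355, 0, 0]) cube([84, 35, 897]);
  translate([84, 0, 0]) cube([271, 35, 84]);
  translate([84, 0, 813]) cube([271, 35, 84]);
}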